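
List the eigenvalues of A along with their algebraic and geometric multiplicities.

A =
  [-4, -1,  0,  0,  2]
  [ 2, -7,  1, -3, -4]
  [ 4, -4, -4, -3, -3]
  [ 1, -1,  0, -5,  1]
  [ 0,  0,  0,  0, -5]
λ = -5: alg = 5, geom = 2

Step 1 — factor the characteristic polynomial to read off the algebraic multiplicities:
  χ_A(x) = (x + 5)^5

Step 2 — compute geometric multiplicities via the rank-nullity identity g(λ) = n − rank(A − λI):
  rank(A − (-5)·I) = 3, so dim ker(A − (-5)·I) = n − 3 = 2

Summary:
  λ = -5: algebraic multiplicity = 5, geometric multiplicity = 2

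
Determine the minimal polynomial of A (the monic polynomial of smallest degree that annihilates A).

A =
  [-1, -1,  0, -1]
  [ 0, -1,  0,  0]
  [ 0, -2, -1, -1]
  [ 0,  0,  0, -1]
x^2 + 2*x + 1

The characteristic polynomial is χ_A(x) = (x + 1)^4, so the eigenvalues are known. The minimal polynomial is
  m_A(x) = Π_λ (x − λ)^{k_λ}
where k_λ is the size of the *largest* Jordan block for λ (equivalently, the smallest k with (A − λI)^k v = 0 for every generalised eigenvector v of λ).

  λ = -1: largest Jordan block has size 2, contributing (x + 1)^2

So m_A(x) = (x + 1)^2 = x^2 + 2*x + 1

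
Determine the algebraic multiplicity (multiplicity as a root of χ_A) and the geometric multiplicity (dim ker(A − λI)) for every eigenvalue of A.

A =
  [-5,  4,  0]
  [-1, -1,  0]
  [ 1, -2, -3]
λ = -3: alg = 3, geom = 2

Step 1 — factor the characteristic polynomial to read off the algebraic multiplicities:
  χ_A(x) = (x + 3)^3

Step 2 — compute geometric multiplicities via the rank-nullity identity g(λ) = n − rank(A − λI):
  rank(A − (-3)·I) = 1, so dim ker(A − (-3)·I) = n − 1 = 2

Summary:
  λ = -3: algebraic multiplicity = 3, geometric multiplicity = 2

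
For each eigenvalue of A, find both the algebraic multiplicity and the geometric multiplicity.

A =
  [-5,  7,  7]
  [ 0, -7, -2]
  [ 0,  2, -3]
λ = -5: alg = 3, geom = 2

Step 1 — factor the characteristic polynomial to read off the algebraic multiplicities:
  χ_A(x) = (x + 5)^3

Step 2 — compute geometric multiplicities via the rank-nullity identity g(λ) = n − rank(A − λI):
  rank(A − (-5)·I) = 1, so dim ker(A − (-5)·I) = n − 1 = 2

Summary:
  λ = -5: algebraic multiplicity = 3, geometric multiplicity = 2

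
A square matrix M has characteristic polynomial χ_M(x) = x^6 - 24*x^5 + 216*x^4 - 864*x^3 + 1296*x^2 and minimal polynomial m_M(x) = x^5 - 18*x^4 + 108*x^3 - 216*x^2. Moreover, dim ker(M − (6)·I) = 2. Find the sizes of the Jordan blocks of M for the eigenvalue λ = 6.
Block sizes for λ = 6: [3, 1]

Step 1 — from the characteristic polynomial, algebraic multiplicity of λ = 6 is 4. From dim ker(M − (6)·I) = 2, there are exactly 2 Jordan blocks for λ = 6.
Step 2 — from the minimal polynomial, the factor (x − 6)^3 tells us the largest block for λ = 6 has size 3.
Step 3 — with total size 4, 2 blocks, and largest block 3, the block sizes (in nonincreasing order) are [3, 1].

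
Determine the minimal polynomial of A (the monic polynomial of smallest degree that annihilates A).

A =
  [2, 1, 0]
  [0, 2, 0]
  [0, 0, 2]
x^2 - 4*x + 4

The characteristic polynomial is χ_A(x) = (x - 2)^3, so the eigenvalues are known. The minimal polynomial is
  m_A(x) = Π_λ (x − λ)^{k_λ}
where k_λ is the size of the *largest* Jordan block for λ (equivalently, the smallest k with (A − λI)^k v = 0 for every generalised eigenvector v of λ).

  λ = 2: largest Jordan block has size 2, contributing (x − 2)^2

So m_A(x) = (x - 2)^2 = x^2 - 4*x + 4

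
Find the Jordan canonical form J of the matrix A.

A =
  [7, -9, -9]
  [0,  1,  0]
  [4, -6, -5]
J_2(1) ⊕ J_1(1)

The characteristic polynomial is
  det(x·I − A) = x^3 - 3*x^2 + 3*x - 1 = (x - 1)^3

Eigenvalues and multiplicities (the geometric multiplicity of λ is n − rank(A − λI), which equals the number of Jordan blocks for λ):
  λ = 1: algebraic multiplicity = 3, geometric multiplicity = 2

Determining the block sizes for each eigenvalue:
  λ = 1: 2 blocks summing to 3 forces exactly one block of size 2 and the rest size 1 → block sizes [2, 1]

Assembling the blocks gives a Jordan form
J =
  [1, 1, 0]
  [0, 1, 0]
  [0, 0, 1]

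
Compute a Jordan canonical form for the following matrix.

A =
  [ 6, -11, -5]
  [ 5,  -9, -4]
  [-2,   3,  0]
J_3(-1)

The characteristic polynomial is
  det(x·I − A) = x^3 + 3*x^2 + 3*x + 1 = (x + 1)^3

Eigenvalues and multiplicities (the geometric multiplicity of λ is n − rank(A − λI), which equals the number of Jordan blocks for λ):
  λ = -1: algebraic multiplicity = 3, geometric multiplicity = 1

Determining the block sizes for each eigenvalue:
  λ = -1: one block (gm = 1), so the single block has size am = 3 → block sizes [3]

Assembling the blocks gives a Jordan form
J =
  [-1,  1,  0]
  [ 0, -1,  1]
  [ 0,  0, -1]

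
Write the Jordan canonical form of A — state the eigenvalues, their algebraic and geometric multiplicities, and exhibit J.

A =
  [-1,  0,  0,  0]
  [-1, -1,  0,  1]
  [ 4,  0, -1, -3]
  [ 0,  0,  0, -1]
J_2(-1) ⊕ J_2(-1)

The characteristic polynomial is
  det(x·I − A) = x^4 + 4*x^3 + 6*x^2 + 4*x + 1 = (x + 1)^4

Eigenvalues and multiplicities (the geometric multiplicity of λ is n − rank(A − λI), which equals the number of Jordan blocks for λ):
  λ = -1: algebraic multiplicity = 4, geometric multiplicity = 2

Determining the block sizes for each eigenvalue:
  λ = -1: with am = 4 and gm = 2, the partition is not yet determined (e.g. several partitions of 4 into 2 parts exist). Let N = A − (-1)·I. Computing rank(N^1) = 2, rank(N^2) = 0; the number of blocks of size ≥ j is rank(N^{j−1}) − rank(N^j), giving [2, 2]. So we have 2 block(s) of size 2 → block sizes [2, 2]

Assembling the blocks gives a Jordan form
J =
  [-1,  1,  0,  0]
  [ 0, -1,  0,  0]
  [ 0,  0, -1,  1]
  [ 0,  0,  0, -1]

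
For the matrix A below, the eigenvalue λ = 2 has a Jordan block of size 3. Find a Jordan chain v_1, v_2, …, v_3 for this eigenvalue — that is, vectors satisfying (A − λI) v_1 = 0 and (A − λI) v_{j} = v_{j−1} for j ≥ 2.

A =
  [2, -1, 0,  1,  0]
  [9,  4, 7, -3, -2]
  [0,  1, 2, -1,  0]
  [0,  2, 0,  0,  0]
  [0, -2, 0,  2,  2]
A Jordan chain for λ = 2 of length 3:
v_1 = (-9, 18, 9, 18, -18)ᵀ
v_2 = (0, 9, 0, 0, 0)ᵀ
v_3 = (1, 0, 0, 0, 0)ᵀ

Let N = A − (2)·I. We want v_3 with N^3 v_3 = 0 but N^2 v_3 ≠ 0; then v_{j-1} := N · v_j for j = 3, …, 2.

Pick v_3 = (1, 0, 0, 0, 0)ᵀ.
Then v_2 = N · v_3 = (0, 9, 0, 0, 0)ᵀ.
Then v_1 = N · v_2 = (-9, 18, 9, 18, -18)ᵀ.

Sanity check: (A − (2)·I) v_1 = (0, 0, 0, 0, 0)ᵀ = 0. ✓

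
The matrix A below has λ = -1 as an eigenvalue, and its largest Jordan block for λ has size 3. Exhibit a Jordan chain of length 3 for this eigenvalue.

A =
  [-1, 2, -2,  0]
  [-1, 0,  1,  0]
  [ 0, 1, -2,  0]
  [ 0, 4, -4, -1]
A Jordan chain for λ = -1 of length 3:
v_1 = (-2, -1, -1, -4)ᵀ
v_2 = (0, -1, 0, 0)ᵀ
v_3 = (1, 0, 0, 0)ᵀ

Let N = A − (-1)·I. We want v_3 with N^3 v_3 = 0 but N^2 v_3 ≠ 0; then v_{j-1} := N · v_j for j = 3, …, 2.

Pick v_3 = (1, 0, 0, 0)ᵀ.
Then v_2 = N · v_3 = (0, -1, 0, 0)ᵀ.
Then v_1 = N · v_2 = (-2, -1, -1, -4)ᵀ.

Sanity check: (A − (-1)·I) v_1 = (0, 0, 0, 0)ᵀ = 0. ✓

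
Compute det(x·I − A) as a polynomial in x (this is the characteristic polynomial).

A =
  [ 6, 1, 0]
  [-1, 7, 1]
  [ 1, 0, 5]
x^3 - 18*x^2 + 108*x - 216

Expanding det(x·I − A) (e.g. by cofactor expansion or by noting that A is similar to its Jordan form J, which has the same characteristic polynomial as A) gives
  χ_A(x) = x^3 - 18*x^2 + 108*x - 216
which factors as (x - 6)^3. The eigenvalues (with algebraic multiplicities) are λ = 6 with multiplicity 3.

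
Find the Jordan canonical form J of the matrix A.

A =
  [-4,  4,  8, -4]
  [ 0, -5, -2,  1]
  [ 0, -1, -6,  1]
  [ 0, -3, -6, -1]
J_2(-4) ⊕ J_1(-4) ⊕ J_1(-4)

The characteristic polynomial is
  det(x·I − A) = x^4 + 16*x^3 + 96*x^2 + 256*x + 256 = (x + 4)^4

Eigenvalues and multiplicities (the geometric multiplicity of λ is n − rank(A − λI), which equals the number of Jordan blocks for λ):
  λ = -4: algebraic multiplicity = 4, geometric multiplicity = 3

Determining the block sizes for each eigenvalue:
  λ = -4: 3 blocks summing to 4 forces exactly one block of size 2 and the rest size 1 → block sizes [2, 1, 1]

Assembling the blocks gives a Jordan form
J =
  [-4,  1,  0,  0]
  [ 0, -4,  0,  0]
  [ 0,  0, -4,  0]
  [ 0,  0,  0, -4]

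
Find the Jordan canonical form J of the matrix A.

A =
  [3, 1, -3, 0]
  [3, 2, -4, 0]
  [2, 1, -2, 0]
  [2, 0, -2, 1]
J_3(1) ⊕ J_1(1)

The characteristic polynomial is
  det(x·I − A) = x^4 - 4*x^3 + 6*x^2 - 4*x + 1 = (x - 1)^4

Eigenvalues and multiplicities (the geometric multiplicity of λ is n − rank(A − λI), which equals the number of Jordan blocks for λ):
  λ = 1: algebraic multiplicity = 4, geometric multiplicity = 2

Determining the block sizes for each eigenvalue:
  λ = 1: with am = 4 and gm = 2, the partition is not yet determined (e.g. several partitions of 4 into 2 parts exist). Let N = A − (1)·I. Computing rank(N^1) = 2, rank(N^2) = 1, rank(N^3) = 0; the number of blocks of size ≥ j is rank(N^{j−1}) − rank(N^j), giving [2, 1, 1]. So we have 1 block(s) of size 3, 1 block(s) of size 1 → block sizes [3, 1]

Assembling the blocks gives a Jordan form
J =
  [1, 1, 0, 0]
  [0, 1, 1, 0]
  [0, 0, 1, 0]
  [0, 0, 0, 1]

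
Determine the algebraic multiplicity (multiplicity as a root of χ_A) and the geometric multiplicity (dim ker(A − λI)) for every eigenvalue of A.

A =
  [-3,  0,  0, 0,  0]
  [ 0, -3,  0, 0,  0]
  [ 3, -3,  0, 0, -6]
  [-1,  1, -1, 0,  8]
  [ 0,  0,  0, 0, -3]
λ = -3: alg = 3, geom = 3; λ = 0: alg = 2, geom = 1

Step 1 — factor the characteristic polynomial to read off the algebraic multiplicities:
  χ_A(x) = x^2*(x + 3)^3

Step 2 — compute geometric multiplicities via the rank-nullity identity g(λ) = n − rank(A − λI):
  rank(A − (-3)·I) = 2, so dim ker(A − (-3)·I) = n − 2 = 3
  rank(A − (0)·I) = 4, so dim ker(A − (0)·I) = n − 4 = 1

Summary:
  λ = -3: algebraic multiplicity = 3, geometric multiplicity = 3
  λ = 0: algebraic multiplicity = 2, geometric multiplicity = 1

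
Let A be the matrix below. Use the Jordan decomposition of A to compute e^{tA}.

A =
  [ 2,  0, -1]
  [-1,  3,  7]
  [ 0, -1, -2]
e^{tA} =
  [t^2*exp(t)/2 + t*exp(t) + exp(t), t^2*exp(t)/2, t^2*exp(t) - t*exp(t)]
  [-3*t^2*exp(t)/2 - t*exp(t), -3*t^2*exp(t)/2 + 2*t*exp(t) + exp(t), -3*t^2*exp(t) + 7*t*exp(t)]
  [t^2*exp(t)/2, t^2*exp(t)/2 - t*exp(t), t^2*exp(t) - 3*t*exp(t) + exp(t)]

Strategy: write A = P · J · P⁻¹ where J is a Jordan canonical form, so e^{tA} = P · e^{tJ} · P⁻¹, and e^{tJ} can be computed block-by-block.

A has Jordan form
J =
  [1, 1, 0]
  [0, 1, 1]
  [0, 0, 1]
(up to reordering of blocks).

Per-block formulas:
  For a 3×3 Jordan block J_3(1): exp(t · J_3(1)) = e^(1t)·(I + t·N + (t^2/2)·N^2), where N is the 3×3 nilpotent shift.

After assembling e^{tJ} and conjugating by P, we get:

e^{tA} =
  [t^2*exp(t)/2 + t*exp(t) + exp(t), t^2*exp(t)/2, t^2*exp(t) - t*exp(t)]
  [-3*t^2*exp(t)/2 - t*exp(t), -3*t^2*exp(t)/2 + 2*t*exp(t) + exp(t), -3*t^2*exp(t) + 7*t*exp(t)]
  [t^2*exp(t)/2, t^2*exp(t)/2 - t*exp(t), t^2*exp(t) - 3*t*exp(t) + exp(t)]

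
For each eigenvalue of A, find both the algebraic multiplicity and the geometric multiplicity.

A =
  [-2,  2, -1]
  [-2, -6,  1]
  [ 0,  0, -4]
λ = -4: alg = 3, geom = 2

Step 1 — factor the characteristic polynomial to read off the algebraic multiplicities:
  χ_A(x) = (x + 4)^3

Step 2 — compute geometric multiplicities via the rank-nullity identity g(λ) = n − rank(A − λI):
  rank(A − (-4)·I) = 1, so dim ker(A − (-4)·I) = n − 1 = 2

Summary:
  λ = -4: algebraic multiplicity = 3, geometric multiplicity = 2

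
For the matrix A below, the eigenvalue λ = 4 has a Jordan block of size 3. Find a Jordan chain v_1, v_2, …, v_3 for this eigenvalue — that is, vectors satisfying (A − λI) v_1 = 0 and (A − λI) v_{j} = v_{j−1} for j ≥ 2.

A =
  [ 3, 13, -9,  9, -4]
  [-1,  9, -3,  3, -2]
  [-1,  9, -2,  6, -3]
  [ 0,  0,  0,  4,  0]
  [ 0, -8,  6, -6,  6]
A Jordan chain for λ = 4 of length 3:
v_1 = (-3, -1, -2, 0, 2)ᵀ
v_2 = (-1, -1, -1, 0, 0)ᵀ
v_3 = (1, 0, 0, 0, 0)ᵀ

Let N = A − (4)·I. We want v_3 with N^3 v_3 = 0 but N^2 v_3 ≠ 0; then v_{j-1} := N · v_j for j = 3, …, 2.

Pick v_3 = (1, 0, 0, 0, 0)ᵀ.
Then v_2 = N · v_3 = (-1, -1, -1, 0, 0)ᵀ.
Then v_1 = N · v_2 = (-3, -1, -2, 0, 2)ᵀ.

Sanity check: (A − (4)·I) v_1 = (0, 0, 0, 0, 0)ᵀ = 0. ✓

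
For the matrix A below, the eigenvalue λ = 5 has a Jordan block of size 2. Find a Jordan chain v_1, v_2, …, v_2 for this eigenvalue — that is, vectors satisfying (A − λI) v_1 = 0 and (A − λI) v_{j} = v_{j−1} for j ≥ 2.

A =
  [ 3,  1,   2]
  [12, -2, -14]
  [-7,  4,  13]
A Jordan chain for λ = 5 of length 2:
v_1 = (0, -2, 1)ᵀ
v_2 = (1, 2, 0)ᵀ

Let N = A − (5)·I. We want v_2 with N^2 v_2 = 0 but N^1 v_2 ≠ 0; then v_{j-1} := N · v_j for j = 2, …, 2.

Pick v_2 = (1, 2, 0)ᵀ.
Then v_1 = N · v_2 = (0, -2, 1)ᵀ.

Sanity check: (A − (5)·I) v_1 = (0, 0, 0)ᵀ = 0. ✓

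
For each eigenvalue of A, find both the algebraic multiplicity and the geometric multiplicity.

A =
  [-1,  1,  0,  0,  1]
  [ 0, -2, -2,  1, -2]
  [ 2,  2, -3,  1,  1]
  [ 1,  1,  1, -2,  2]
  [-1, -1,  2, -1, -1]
λ = -2: alg = 4, geom = 2; λ = -1: alg = 1, geom = 1

Step 1 — factor the characteristic polynomial to read off the algebraic multiplicities:
  χ_A(x) = (x + 1)*(x + 2)^4

Step 2 — compute geometric multiplicities via the rank-nullity identity g(λ) = n − rank(A − λI):
  rank(A − (-2)·I) = 3, so dim ker(A − (-2)·I) = n − 3 = 2
  rank(A − (-1)·I) = 4, so dim ker(A − (-1)·I) = n − 4 = 1

Summary:
  λ = -2: algebraic multiplicity = 4, geometric multiplicity = 2
  λ = -1: algebraic multiplicity = 1, geometric multiplicity = 1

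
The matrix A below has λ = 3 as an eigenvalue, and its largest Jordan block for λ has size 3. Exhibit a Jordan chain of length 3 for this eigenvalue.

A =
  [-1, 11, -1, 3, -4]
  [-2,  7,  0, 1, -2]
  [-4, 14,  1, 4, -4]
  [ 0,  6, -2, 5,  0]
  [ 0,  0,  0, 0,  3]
A Jordan chain for λ = 3 of length 3:
v_1 = (-2, 0, -4, -4, 0)ᵀ
v_2 = (-4, -2, -4, 0, 0)ᵀ
v_3 = (1, 0, 0, 0, 0)ᵀ

Let N = A − (3)·I. We want v_3 with N^3 v_3 = 0 but N^2 v_3 ≠ 0; then v_{j-1} := N · v_j for j = 3, …, 2.

Pick v_3 = (1, 0, 0, 0, 0)ᵀ.
Then v_2 = N · v_3 = (-4, -2, -4, 0, 0)ᵀ.
Then v_1 = N · v_2 = (-2, 0, -4, -4, 0)ᵀ.

Sanity check: (A − (3)·I) v_1 = (0, 0, 0, 0, 0)ᵀ = 0. ✓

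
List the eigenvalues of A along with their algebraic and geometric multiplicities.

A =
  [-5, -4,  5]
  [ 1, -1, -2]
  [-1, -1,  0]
λ = -2: alg = 3, geom = 1

Step 1 — factor the characteristic polynomial to read off the algebraic multiplicities:
  χ_A(x) = (x + 2)^3

Step 2 — compute geometric multiplicities via the rank-nullity identity g(λ) = n − rank(A − λI):
  rank(A − (-2)·I) = 2, so dim ker(A − (-2)·I) = n − 2 = 1

Summary:
  λ = -2: algebraic multiplicity = 3, geometric multiplicity = 1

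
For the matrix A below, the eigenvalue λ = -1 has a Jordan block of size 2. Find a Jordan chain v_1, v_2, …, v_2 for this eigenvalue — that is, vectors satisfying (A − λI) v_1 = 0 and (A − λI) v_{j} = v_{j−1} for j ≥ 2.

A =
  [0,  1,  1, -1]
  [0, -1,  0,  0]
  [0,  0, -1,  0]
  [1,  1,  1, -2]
A Jordan chain for λ = -1 of length 2:
v_1 = (1, 0, 0, 1)ᵀ
v_2 = (1, 0, 0, 0)ᵀ

Let N = A − (-1)·I. We want v_2 with N^2 v_2 = 0 but N^1 v_2 ≠ 0; then v_{j-1} := N · v_j for j = 2, …, 2.

Pick v_2 = (1, 0, 0, 0)ᵀ.
Then v_1 = N · v_2 = (1, 0, 0, 1)ᵀ.

Sanity check: (A − (-1)·I) v_1 = (0, 0, 0, 0)ᵀ = 0. ✓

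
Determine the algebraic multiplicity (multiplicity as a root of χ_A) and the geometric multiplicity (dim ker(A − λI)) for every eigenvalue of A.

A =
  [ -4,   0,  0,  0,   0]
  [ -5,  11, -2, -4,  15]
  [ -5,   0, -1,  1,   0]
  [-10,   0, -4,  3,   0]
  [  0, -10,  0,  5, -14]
λ = -4: alg = 2, geom = 2; λ = 1: alg = 3, geom = 2

Step 1 — factor the characteristic polynomial to read off the algebraic multiplicities:
  χ_A(x) = (x - 1)^3*(x + 4)^2

Step 2 — compute geometric multiplicities via the rank-nullity identity g(λ) = n − rank(A − λI):
  rank(A − (-4)·I) = 3, so dim ker(A − (-4)·I) = n − 3 = 2
  rank(A − (1)·I) = 3, so dim ker(A − (1)·I) = n − 3 = 2

Summary:
  λ = -4: algebraic multiplicity = 2, geometric multiplicity = 2
  λ = 1: algebraic multiplicity = 3, geometric multiplicity = 2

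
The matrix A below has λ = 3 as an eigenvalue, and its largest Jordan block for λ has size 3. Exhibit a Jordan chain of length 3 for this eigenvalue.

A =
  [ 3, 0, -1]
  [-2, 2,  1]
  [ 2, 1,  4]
A Jordan chain for λ = 3 of length 3:
v_1 = (-2, 4, 0)ᵀ
v_2 = (0, -2, 2)ᵀ
v_3 = (1, 0, 0)ᵀ

Let N = A − (3)·I. We want v_3 with N^3 v_3 = 0 but N^2 v_3 ≠ 0; then v_{j-1} := N · v_j for j = 3, …, 2.

Pick v_3 = (1, 0, 0)ᵀ.
Then v_2 = N · v_3 = (0, -2, 2)ᵀ.
Then v_1 = N · v_2 = (-2, 4, 0)ᵀ.

Sanity check: (A − (3)·I) v_1 = (0, 0, 0)ᵀ = 0. ✓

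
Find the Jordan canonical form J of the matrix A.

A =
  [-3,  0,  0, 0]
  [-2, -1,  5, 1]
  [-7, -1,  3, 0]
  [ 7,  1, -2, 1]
J_1(-3) ⊕ J_3(1)

The characteristic polynomial is
  det(x·I − A) = x^4 - 6*x^2 + 8*x - 3 = (x - 1)^3*(x + 3)

Eigenvalues and multiplicities (the geometric multiplicity of λ is n − rank(A − λI), which equals the number of Jordan blocks for λ):
  λ = -3: algebraic multiplicity = 1, geometric multiplicity = 1
  λ = 1: algebraic multiplicity = 3, geometric multiplicity = 1

Determining the block sizes for each eigenvalue:
  λ = -3: one block (gm = 1), so the single block has size am = 1 → block sizes [1]
  λ = 1: one block (gm = 1), so the single block has size am = 3 → block sizes [3]

Assembling the blocks gives a Jordan form
J =
  [-3, 0, 0, 0]
  [ 0, 1, 1, 0]
  [ 0, 0, 1, 1]
  [ 0, 0, 0, 1]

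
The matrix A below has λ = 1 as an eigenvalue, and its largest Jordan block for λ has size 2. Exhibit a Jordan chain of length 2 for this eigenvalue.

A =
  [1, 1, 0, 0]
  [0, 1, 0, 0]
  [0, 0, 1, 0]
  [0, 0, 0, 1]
A Jordan chain for λ = 1 of length 2:
v_1 = (1, 0, 0, 0)ᵀ
v_2 = (0, 1, 0, 0)ᵀ

Let N = A − (1)·I. We want v_2 with N^2 v_2 = 0 but N^1 v_2 ≠ 0; then v_{j-1} := N · v_j for j = 2, …, 2.

Pick v_2 = (0, 1, 0, 0)ᵀ.
Then v_1 = N · v_2 = (1, 0, 0, 0)ᵀ.

Sanity check: (A − (1)·I) v_1 = (0, 0, 0, 0)ᵀ = 0. ✓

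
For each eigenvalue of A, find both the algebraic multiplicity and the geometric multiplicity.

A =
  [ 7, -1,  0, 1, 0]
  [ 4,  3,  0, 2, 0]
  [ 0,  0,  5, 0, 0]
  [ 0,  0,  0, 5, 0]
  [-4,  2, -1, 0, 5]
λ = 5: alg = 5, geom = 3

Step 1 — factor the characteristic polynomial to read off the algebraic multiplicities:
  χ_A(x) = (x - 5)^5

Step 2 — compute geometric multiplicities via the rank-nullity identity g(λ) = n − rank(A − λI):
  rank(A − (5)·I) = 2, so dim ker(A − (5)·I) = n − 2 = 3

Summary:
  λ = 5: algebraic multiplicity = 5, geometric multiplicity = 3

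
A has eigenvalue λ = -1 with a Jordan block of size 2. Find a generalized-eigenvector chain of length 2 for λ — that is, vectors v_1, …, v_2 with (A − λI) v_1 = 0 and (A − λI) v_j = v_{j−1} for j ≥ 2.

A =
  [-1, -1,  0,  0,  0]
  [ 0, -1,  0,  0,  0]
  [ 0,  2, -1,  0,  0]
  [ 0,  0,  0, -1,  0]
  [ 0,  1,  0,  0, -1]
A Jordan chain for λ = -1 of length 2:
v_1 = (-1, 0, 2, 0, 1)ᵀ
v_2 = (0, 1, 0, 0, 0)ᵀ

Let N = A − (-1)·I. We want v_2 with N^2 v_2 = 0 but N^1 v_2 ≠ 0; then v_{j-1} := N · v_j for j = 2, …, 2.

Pick v_2 = (0, 1, 0, 0, 0)ᵀ.
Then v_1 = N · v_2 = (-1, 0, 2, 0, 1)ᵀ.

Sanity check: (A − (-1)·I) v_1 = (0, 0, 0, 0, 0)ᵀ = 0. ✓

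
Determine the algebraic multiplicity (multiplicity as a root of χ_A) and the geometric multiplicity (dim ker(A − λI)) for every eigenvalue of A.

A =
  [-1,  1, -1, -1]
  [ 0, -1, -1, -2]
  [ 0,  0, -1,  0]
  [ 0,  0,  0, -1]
λ = -1: alg = 4, geom = 2

Step 1 — factor the characteristic polynomial to read off the algebraic multiplicities:
  χ_A(x) = (x + 1)^4

Step 2 — compute geometric multiplicities via the rank-nullity identity g(λ) = n − rank(A − λI):
  rank(A − (-1)·I) = 2, so dim ker(A − (-1)·I) = n − 2 = 2

Summary:
  λ = -1: algebraic multiplicity = 4, geometric multiplicity = 2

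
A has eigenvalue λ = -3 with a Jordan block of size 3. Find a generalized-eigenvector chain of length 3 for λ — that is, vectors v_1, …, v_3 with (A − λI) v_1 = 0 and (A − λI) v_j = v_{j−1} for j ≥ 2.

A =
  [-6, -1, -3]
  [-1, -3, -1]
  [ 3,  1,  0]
A Jordan chain for λ = -3 of length 3:
v_1 = (1, 0, -1)ᵀ
v_2 = (-3, -1, 3)ᵀ
v_3 = (1, 0, 0)ᵀ

Let N = A − (-3)·I. We want v_3 with N^3 v_3 = 0 but N^2 v_3 ≠ 0; then v_{j-1} := N · v_j for j = 3, …, 2.

Pick v_3 = (1, 0, 0)ᵀ.
Then v_2 = N · v_3 = (-3, -1, 3)ᵀ.
Then v_1 = N · v_2 = (1, 0, -1)ᵀ.

Sanity check: (A − (-3)·I) v_1 = (0, 0, 0)ᵀ = 0. ✓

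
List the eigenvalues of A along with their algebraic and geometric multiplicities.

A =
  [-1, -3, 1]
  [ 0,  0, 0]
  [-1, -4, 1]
λ = 0: alg = 3, geom = 1

Step 1 — factor the characteristic polynomial to read off the algebraic multiplicities:
  χ_A(x) = x^3

Step 2 — compute geometric multiplicities via the rank-nullity identity g(λ) = n − rank(A − λI):
  rank(A − (0)·I) = 2, so dim ker(A − (0)·I) = n − 2 = 1

Summary:
  λ = 0: algebraic multiplicity = 3, geometric multiplicity = 1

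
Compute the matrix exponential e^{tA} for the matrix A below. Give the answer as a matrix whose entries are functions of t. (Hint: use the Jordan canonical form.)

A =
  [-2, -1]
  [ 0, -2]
e^{tA} =
  [exp(-2*t), -t*exp(-2*t)]
  [0, exp(-2*t)]

Strategy: write A = P · J · P⁻¹ where J is a Jordan canonical form, so e^{tA} = P · e^{tJ} · P⁻¹, and e^{tJ} can be computed block-by-block.

A has Jordan form
J =
  [-2,  1]
  [ 0, -2]
(up to reordering of blocks).

Per-block formulas:
  For a 2×2 Jordan block J_2(-2): exp(t · J_2(-2)) = e^(-2t)·(I + t·N), where N is the 2×2 nilpotent shift.

After assembling e^{tJ} and conjugating by P, we get:

e^{tA} =
  [exp(-2*t), -t*exp(-2*t)]
  [0, exp(-2*t)]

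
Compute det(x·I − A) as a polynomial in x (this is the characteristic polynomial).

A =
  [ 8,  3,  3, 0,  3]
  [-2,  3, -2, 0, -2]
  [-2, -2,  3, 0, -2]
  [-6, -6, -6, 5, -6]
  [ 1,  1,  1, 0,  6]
x^5 - 25*x^4 + 250*x^3 - 1250*x^2 + 3125*x - 3125

Expanding det(x·I − A) (e.g. by cofactor expansion or by noting that A is similar to its Jordan form J, which has the same characteristic polynomial as A) gives
  χ_A(x) = x^5 - 25*x^4 + 250*x^3 - 1250*x^2 + 3125*x - 3125
which factors as (x - 5)^5. The eigenvalues (with algebraic multiplicities) are λ = 5 with multiplicity 5.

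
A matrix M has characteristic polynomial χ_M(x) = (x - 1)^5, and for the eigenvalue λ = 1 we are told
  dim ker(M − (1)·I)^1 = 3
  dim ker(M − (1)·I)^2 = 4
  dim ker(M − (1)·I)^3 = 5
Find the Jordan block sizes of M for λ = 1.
Block sizes for λ = 1: [3, 1, 1]

From the dimensions of kernels of powers, the number of Jordan blocks of size at least j is d_j − d_{j−1} where d_j = dim ker(N^j) (with d_0 = 0). Computing the differences gives [3, 1, 1].
The number of blocks of size exactly k is (#blocks of size ≥ k) − (#blocks of size ≥ k + 1), so the partition is: 2 block(s) of size 1, 1 block(s) of size 3.
In nonincreasing order the block sizes are [3, 1, 1].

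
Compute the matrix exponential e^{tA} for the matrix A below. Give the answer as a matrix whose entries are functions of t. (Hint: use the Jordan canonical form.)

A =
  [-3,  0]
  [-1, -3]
e^{tA} =
  [exp(-3*t), 0]
  [-t*exp(-3*t), exp(-3*t)]

Strategy: write A = P · J · P⁻¹ where J is a Jordan canonical form, so e^{tA} = P · e^{tJ} · P⁻¹, and e^{tJ} can be computed block-by-block.

A has Jordan form
J =
  [-3,  1]
  [ 0, -3]
(up to reordering of blocks).

Per-block formulas:
  For a 2×2 Jordan block J_2(-3): exp(t · J_2(-3)) = e^(-3t)·(I + t·N), where N is the 2×2 nilpotent shift.

After assembling e^{tJ} and conjugating by P, we get:

e^{tA} =
  [exp(-3*t), 0]
  [-t*exp(-3*t), exp(-3*t)]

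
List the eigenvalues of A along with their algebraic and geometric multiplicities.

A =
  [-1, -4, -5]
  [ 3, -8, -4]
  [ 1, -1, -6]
λ = -5: alg = 3, geom = 1

Step 1 — factor the characteristic polynomial to read off the algebraic multiplicities:
  χ_A(x) = (x + 5)^3

Step 2 — compute geometric multiplicities via the rank-nullity identity g(λ) = n − rank(A − λI):
  rank(A − (-5)·I) = 2, so dim ker(A − (-5)·I) = n − 2 = 1

Summary:
  λ = -5: algebraic multiplicity = 3, geometric multiplicity = 1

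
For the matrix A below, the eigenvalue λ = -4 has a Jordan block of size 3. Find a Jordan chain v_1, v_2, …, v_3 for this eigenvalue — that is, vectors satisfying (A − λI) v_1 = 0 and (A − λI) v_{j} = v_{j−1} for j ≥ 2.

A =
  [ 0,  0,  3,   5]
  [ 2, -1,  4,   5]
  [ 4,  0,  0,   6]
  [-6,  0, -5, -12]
A Jordan chain for λ = -4 of length 3:
v_1 = (-2, 0, -4, 4)ᵀ
v_2 = (4, 2, 4, -6)ᵀ
v_3 = (1, 0, 0, 0)ᵀ

Let N = A − (-4)·I. We want v_3 with N^3 v_3 = 0 but N^2 v_3 ≠ 0; then v_{j-1} := N · v_j for j = 3, …, 2.

Pick v_3 = (1, 0, 0, 0)ᵀ.
Then v_2 = N · v_3 = (4, 2, 4, -6)ᵀ.
Then v_1 = N · v_2 = (-2, 0, -4, 4)ᵀ.

Sanity check: (A − (-4)·I) v_1 = (0, 0, 0, 0)ᵀ = 0. ✓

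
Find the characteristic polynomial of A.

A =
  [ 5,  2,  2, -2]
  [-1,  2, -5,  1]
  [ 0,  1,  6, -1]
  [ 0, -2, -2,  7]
x^4 - 20*x^3 + 150*x^2 - 500*x + 625

Expanding det(x·I − A) (e.g. by cofactor expansion or by noting that A is similar to its Jordan form J, which has the same characteristic polynomial as A) gives
  χ_A(x) = x^4 - 20*x^3 + 150*x^2 - 500*x + 625
which factors as (x - 5)^4. The eigenvalues (with algebraic multiplicities) are λ = 5 with multiplicity 4.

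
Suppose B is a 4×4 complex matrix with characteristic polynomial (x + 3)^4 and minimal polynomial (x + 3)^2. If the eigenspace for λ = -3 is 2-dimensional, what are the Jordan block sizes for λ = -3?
Block sizes for λ = -3: [2, 2]

Step 1 — from the characteristic polynomial, algebraic multiplicity of λ = -3 is 4. From dim ker(B − (-3)·I) = 2, there are exactly 2 Jordan blocks for λ = -3.
Step 2 — from the minimal polynomial, the factor (x + 3)^2 tells us the largest block for λ = -3 has size 2.
Step 3 — with total size 4, 2 blocks, and largest block 2, the block sizes (in nonincreasing order) are [2, 2].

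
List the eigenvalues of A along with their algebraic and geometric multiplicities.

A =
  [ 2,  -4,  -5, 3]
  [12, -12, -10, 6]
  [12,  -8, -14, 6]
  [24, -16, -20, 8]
λ = -4: alg = 4, geom = 3

Step 1 — factor the characteristic polynomial to read off the algebraic multiplicities:
  χ_A(x) = (x + 4)^4

Step 2 — compute geometric multiplicities via the rank-nullity identity g(λ) = n − rank(A − λI):
  rank(A − (-4)·I) = 1, so dim ker(A − (-4)·I) = n − 1 = 3

Summary:
  λ = -4: algebraic multiplicity = 4, geometric multiplicity = 3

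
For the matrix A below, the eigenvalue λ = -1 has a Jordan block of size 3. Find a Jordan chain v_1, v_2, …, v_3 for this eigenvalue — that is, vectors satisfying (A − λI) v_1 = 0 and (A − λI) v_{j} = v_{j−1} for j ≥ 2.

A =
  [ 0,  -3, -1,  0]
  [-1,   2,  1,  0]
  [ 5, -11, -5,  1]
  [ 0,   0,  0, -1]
A Jordan chain for λ = -1 of length 3:
v_1 = (-1, 1, -4, 0)ᵀ
v_2 = (1, -1, 5, 0)ᵀ
v_3 = (1, 0, 0, 0)ᵀ

Let N = A − (-1)·I. We want v_3 with N^3 v_3 = 0 but N^2 v_3 ≠ 0; then v_{j-1} := N · v_j for j = 3, …, 2.

Pick v_3 = (1, 0, 0, 0)ᵀ.
Then v_2 = N · v_3 = (1, -1, 5, 0)ᵀ.
Then v_1 = N · v_2 = (-1, 1, -4, 0)ᵀ.

Sanity check: (A − (-1)·I) v_1 = (0, 0, 0, 0)ᵀ = 0. ✓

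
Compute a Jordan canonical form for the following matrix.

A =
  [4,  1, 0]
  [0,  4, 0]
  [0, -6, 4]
J_2(4) ⊕ J_1(4)

The characteristic polynomial is
  det(x·I − A) = x^3 - 12*x^2 + 48*x - 64 = (x - 4)^3

Eigenvalues and multiplicities (the geometric multiplicity of λ is n − rank(A − λI), which equals the number of Jordan blocks for λ):
  λ = 4: algebraic multiplicity = 3, geometric multiplicity = 2

Determining the block sizes for each eigenvalue:
  λ = 4: 2 blocks summing to 3 forces exactly one block of size 2 and the rest size 1 → block sizes [2, 1]

Assembling the blocks gives a Jordan form
J =
  [4, 1, 0]
  [0, 4, 0]
  [0, 0, 4]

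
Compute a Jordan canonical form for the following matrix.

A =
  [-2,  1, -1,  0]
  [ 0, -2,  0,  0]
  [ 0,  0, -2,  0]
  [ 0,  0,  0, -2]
J_2(-2) ⊕ J_1(-2) ⊕ J_1(-2)

The characteristic polynomial is
  det(x·I − A) = x^4 + 8*x^3 + 24*x^2 + 32*x + 16 = (x + 2)^4

Eigenvalues and multiplicities (the geometric multiplicity of λ is n − rank(A − λI), which equals the number of Jordan blocks for λ):
  λ = -2: algebraic multiplicity = 4, geometric multiplicity = 3

Determining the block sizes for each eigenvalue:
  λ = -2: 3 blocks summing to 4 forces exactly one block of size 2 and the rest size 1 → block sizes [2, 1, 1]

Assembling the blocks gives a Jordan form
J =
  [-2,  1,  0,  0]
  [ 0, -2,  0,  0]
  [ 0,  0, -2,  0]
  [ 0,  0,  0, -2]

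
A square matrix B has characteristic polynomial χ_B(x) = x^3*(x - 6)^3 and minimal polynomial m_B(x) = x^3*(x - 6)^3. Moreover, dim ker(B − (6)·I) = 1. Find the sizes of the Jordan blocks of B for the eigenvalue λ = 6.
Block sizes for λ = 6: [3]

Step 1 — from the characteristic polynomial, algebraic multiplicity of λ = 6 is 3. From dim ker(B − (6)·I) = 1, there are exactly 1 Jordan blocks for λ = 6.
Step 2 — from the minimal polynomial, the factor (x − 6)^3 tells us the largest block for λ = 6 has size 3.
Step 3 — with total size 3, 1 blocks, and largest block 3, the block sizes (in nonincreasing order) are [3].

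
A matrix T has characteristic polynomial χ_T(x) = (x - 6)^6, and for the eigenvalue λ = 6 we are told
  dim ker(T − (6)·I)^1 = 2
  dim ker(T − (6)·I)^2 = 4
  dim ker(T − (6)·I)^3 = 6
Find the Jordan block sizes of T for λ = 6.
Block sizes for λ = 6: [3, 3]

From the dimensions of kernels of powers, the number of Jordan blocks of size at least j is d_j − d_{j−1} where d_j = dim ker(N^j) (with d_0 = 0). Computing the differences gives [2, 2, 2].
The number of blocks of size exactly k is (#blocks of size ≥ k) − (#blocks of size ≥ k + 1), so the partition is: 2 block(s) of size 3.
In nonincreasing order the block sizes are [3, 3].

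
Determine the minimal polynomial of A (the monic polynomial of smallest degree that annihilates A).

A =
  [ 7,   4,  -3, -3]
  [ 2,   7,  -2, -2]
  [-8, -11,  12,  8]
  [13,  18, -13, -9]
x^3 - 13*x^2 + 56*x - 80

The characteristic polynomial is χ_A(x) = (x - 5)*(x - 4)^3, so the eigenvalues are known. The minimal polynomial is
  m_A(x) = Π_λ (x − λ)^{k_λ}
where k_λ is the size of the *largest* Jordan block for λ (equivalently, the smallest k with (A − λI)^k v = 0 for every generalised eigenvector v of λ).

  λ = 4: largest Jordan block has size 2, contributing (x − 4)^2
  λ = 5: largest Jordan block has size 1, contributing (x − 5)

So m_A(x) = (x - 5)*(x - 4)^2 = x^3 - 13*x^2 + 56*x - 80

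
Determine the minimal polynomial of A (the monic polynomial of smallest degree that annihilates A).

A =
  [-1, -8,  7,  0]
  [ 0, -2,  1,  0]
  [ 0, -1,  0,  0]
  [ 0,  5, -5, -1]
x^3 + 3*x^2 + 3*x + 1

The characteristic polynomial is χ_A(x) = (x + 1)^4, so the eigenvalues are known. The minimal polynomial is
  m_A(x) = Π_λ (x − λ)^{k_λ}
where k_λ is the size of the *largest* Jordan block for λ (equivalently, the smallest k with (A − λI)^k v = 0 for every generalised eigenvector v of λ).

  λ = -1: largest Jordan block has size 3, contributing (x + 1)^3

So m_A(x) = (x + 1)^3 = x^3 + 3*x^2 + 3*x + 1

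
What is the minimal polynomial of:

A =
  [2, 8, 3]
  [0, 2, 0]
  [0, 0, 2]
x^2 - 4*x + 4

The characteristic polynomial is χ_A(x) = (x - 2)^3, so the eigenvalues are known. The minimal polynomial is
  m_A(x) = Π_λ (x − λ)^{k_λ}
where k_λ is the size of the *largest* Jordan block for λ (equivalently, the smallest k with (A − λI)^k v = 0 for every generalised eigenvector v of λ).

  λ = 2: largest Jordan block has size 2, contributing (x − 2)^2

So m_A(x) = (x - 2)^2 = x^2 - 4*x + 4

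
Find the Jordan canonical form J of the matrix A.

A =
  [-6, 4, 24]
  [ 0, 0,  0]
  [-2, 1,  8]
J_2(0) ⊕ J_1(2)

The characteristic polynomial is
  det(x·I − A) = x^3 - 2*x^2 = x^2*(x - 2)

Eigenvalues and multiplicities (the geometric multiplicity of λ is n − rank(A − λI), which equals the number of Jordan blocks for λ):
  λ = 0: algebraic multiplicity = 2, geometric multiplicity = 1
  λ = 2: algebraic multiplicity = 1, geometric multiplicity = 1

Determining the block sizes for each eigenvalue:
  λ = 0: one block (gm = 1), so the single block has size am = 2 → block sizes [2]
  λ = 2: one block (gm = 1), so the single block has size am = 1 → block sizes [1]

Assembling the blocks gives a Jordan form
J =
  [0, 1, 0]
  [0, 0, 0]
  [0, 0, 2]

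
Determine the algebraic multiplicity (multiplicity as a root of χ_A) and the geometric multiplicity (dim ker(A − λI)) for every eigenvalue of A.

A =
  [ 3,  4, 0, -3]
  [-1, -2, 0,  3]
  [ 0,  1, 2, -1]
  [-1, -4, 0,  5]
λ = 2: alg = 4, geom = 2

Step 1 — factor the characteristic polynomial to read off the algebraic multiplicities:
  χ_A(x) = (x - 2)^4

Step 2 — compute geometric multiplicities via the rank-nullity identity g(λ) = n − rank(A − λI):
  rank(A − (2)·I) = 2, so dim ker(A − (2)·I) = n − 2 = 2

Summary:
  λ = 2: algebraic multiplicity = 4, geometric multiplicity = 2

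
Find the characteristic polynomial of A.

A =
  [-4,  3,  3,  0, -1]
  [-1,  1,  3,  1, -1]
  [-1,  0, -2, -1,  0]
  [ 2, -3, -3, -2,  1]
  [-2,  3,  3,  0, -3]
x^5 + 10*x^4 + 40*x^3 + 80*x^2 + 80*x + 32

Expanding det(x·I − A) (e.g. by cofactor expansion or by noting that A is similar to its Jordan form J, which has the same characteristic polynomial as A) gives
  χ_A(x) = x^5 + 10*x^4 + 40*x^3 + 80*x^2 + 80*x + 32
which factors as (x + 2)^5. The eigenvalues (with algebraic multiplicities) are λ = -2 with multiplicity 5.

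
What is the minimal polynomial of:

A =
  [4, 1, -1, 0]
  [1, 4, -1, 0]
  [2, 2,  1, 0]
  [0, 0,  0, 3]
x^2 - 6*x + 9

The characteristic polynomial is χ_A(x) = (x - 3)^4, so the eigenvalues are known. The minimal polynomial is
  m_A(x) = Π_λ (x − λ)^{k_λ}
where k_λ is the size of the *largest* Jordan block for λ (equivalently, the smallest k with (A − λI)^k v = 0 for every generalised eigenvector v of λ).

  λ = 3: largest Jordan block has size 2, contributing (x − 3)^2

So m_A(x) = (x - 3)^2 = x^2 - 6*x + 9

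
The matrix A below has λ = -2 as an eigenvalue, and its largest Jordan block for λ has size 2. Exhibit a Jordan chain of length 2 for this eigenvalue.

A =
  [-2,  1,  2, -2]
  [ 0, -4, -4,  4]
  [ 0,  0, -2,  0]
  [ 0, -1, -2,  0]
A Jordan chain for λ = -2 of length 2:
v_1 = (1, -2, 0, -1)ᵀ
v_2 = (0, 1, 0, 0)ᵀ

Let N = A − (-2)·I. We want v_2 with N^2 v_2 = 0 but N^1 v_2 ≠ 0; then v_{j-1} := N · v_j for j = 2, …, 2.

Pick v_2 = (0, 1, 0, 0)ᵀ.
Then v_1 = N · v_2 = (1, -2, 0, -1)ᵀ.

Sanity check: (A − (-2)·I) v_1 = (0, 0, 0, 0)ᵀ = 0. ✓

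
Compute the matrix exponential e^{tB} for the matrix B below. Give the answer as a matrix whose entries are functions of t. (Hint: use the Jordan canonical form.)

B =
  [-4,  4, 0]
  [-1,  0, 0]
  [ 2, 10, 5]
e^{tB} =
  [-2*t*exp(-2*t) + exp(-2*t), 4*t*exp(-2*t), 0]
  [-t*exp(-2*t), 2*t*exp(-2*t) + exp(-2*t), 0]
  [2*t*exp(-2*t), -4*t*exp(-2*t) + 2*exp(5*t) - 2*exp(-2*t), exp(5*t)]

Strategy: write B = P · J · P⁻¹ where J is a Jordan canonical form, so e^{tB} = P · e^{tJ} · P⁻¹, and e^{tJ} can be computed block-by-block.

B has Jordan form
J =
  [-2,  1, 0]
  [ 0, -2, 0]
  [ 0,  0, 5]
(up to reordering of blocks).

Per-block formulas:
  For a 1×1 block at λ = 5: exp(t · [5]) = [e^(5t)].
  For a 2×2 Jordan block J_2(-2): exp(t · J_2(-2)) = e^(-2t)·(I + t·N), where N is the 2×2 nilpotent shift.

After assembling e^{tJ} and conjugating by P, we get:

e^{tB} =
  [-2*t*exp(-2*t) + exp(-2*t), 4*t*exp(-2*t), 0]
  [-t*exp(-2*t), 2*t*exp(-2*t) + exp(-2*t), 0]
  [2*t*exp(-2*t), -4*t*exp(-2*t) + 2*exp(5*t) - 2*exp(-2*t), exp(5*t)]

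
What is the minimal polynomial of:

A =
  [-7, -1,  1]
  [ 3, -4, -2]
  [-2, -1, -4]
x^3 + 15*x^2 + 75*x + 125

The characteristic polynomial is χ_A(x) = (x + 5)^3, so the eigenvalues are known. The minimal polynomial is
  m_A(x) = Π_λ (x − λ)^{k_λ}
where k_λ is the size of the *largest* Jordan block for λ (equivalently, the smallest k with (A − λI)^k v = 0 for every generalised eigenvector v of λ).

  λ = -5: largest Jordan block has size 3, contributing (x + 5)^3

So m_A(x) = (x + 5)^3 = x^3 + 15*x^2 + 75*x + 125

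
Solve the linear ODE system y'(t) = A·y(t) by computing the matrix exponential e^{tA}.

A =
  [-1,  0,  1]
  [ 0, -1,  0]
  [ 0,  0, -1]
e^{tA} =
  [exp(-t), 0, t*exp(-t)]
  [0, exp(-t), 0]
  [0, 0, exp(-t)]

Strategy: write A = P · J · P⁻¹ where J is a Jordan canonical form, so e^{tA} = P · e^{tJ} · P⁻¹, and e^{tJ} can be computed block-by-block.

A has Jordan form
J =
  [-1,  1,  0]
  [ 0, -1,  0]
  [ 0,  0, -1]
(up to reordering of blocks).

Per-block formulas:
  For a 1×1 block at λ = -1: exp(t · [-1]) = [e^(-1t)].
  For a 2×2 Jordan block J_2(-1): exp(t · J_2(-1)) = e^(-1t)·(I + t·N), where N is the 2×2 nilpotent shift.

After assembling e^{tJ} and conjugating by P, we get:

e^{tA} =
  [exp(-t), 0, t*exp(-t)]
  [0, exp(-t), 0]
  [0, 0, exp(-t)]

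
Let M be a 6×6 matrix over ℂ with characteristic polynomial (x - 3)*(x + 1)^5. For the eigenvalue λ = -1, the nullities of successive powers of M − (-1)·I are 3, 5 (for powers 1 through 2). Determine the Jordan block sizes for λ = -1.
Block sizes for λ = -1: [2, 2, 1]

From the dimensions of kernels of powers, the number of Jordan blocks of size at least j is d_j − d_{j−1} where d_j = dim ker(N^j) (with d_0 = 0). Computing the differences gives [3, 2].
The number of blocks of size exactly k is (#blocks of size ≥ k) − (#blocks of size ≥ k + 1), so the partition is: 1 block(s) of size 1, 2 block(s) of size 2.
In nonincreasing order the block sizes are [2, 2, 1].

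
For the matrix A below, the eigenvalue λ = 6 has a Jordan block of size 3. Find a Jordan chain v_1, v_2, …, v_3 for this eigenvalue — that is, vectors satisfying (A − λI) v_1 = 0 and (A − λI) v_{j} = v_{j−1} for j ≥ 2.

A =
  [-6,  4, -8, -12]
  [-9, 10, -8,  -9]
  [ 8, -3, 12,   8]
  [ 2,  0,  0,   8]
A Jordan chain for λ = 6 of length 3:
v_1 = (20, -10, -5, -20)ᵀ
v_2 = (-12, -9, 8, 2)ᵀ
v_3 = (1, 0, 0, 0)ᵀ

Let N = A − (6)·I. We want v_3 with N^3 v_3 = 0 but N^2 v_3 ≠ 0; then v_{j-1} := N · v_j for j = 3, …, 2.

Pick v_3 = (1, 0, 0, 0)ᵀ.
Then v_2 = N · v_3 = (-12, -9, 8, 2)ᵀ.
Then v_1 = N · v_2 = (20, -10, -5, -20)ᵀ.

Sanity check: (A − (6)·I) v_1 = (0, 0, 0, 0)ᵀ = 0. ✓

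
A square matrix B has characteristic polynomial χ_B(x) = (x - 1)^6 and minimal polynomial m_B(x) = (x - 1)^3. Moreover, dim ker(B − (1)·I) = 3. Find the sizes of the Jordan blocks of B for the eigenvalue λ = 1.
Block sizes for λ = 1: [3, 2, 1]

Step 1 — from the characteristic polynomial, algebraic multiplicity of λ = 1 is 6. From dim ker(B − (1)·I) = 3, there are exactly 3 Jordan blocks for λ = 1.
Step 2 — from the minimal polynomial, the factor (x − 1)^3 tells us the largest block for λ = 1 has size 3.
Step 3 — with total size 6, 3 blocks, and largest block 3, the block sizes (in nonincreasing order) are [3, 2, 1].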